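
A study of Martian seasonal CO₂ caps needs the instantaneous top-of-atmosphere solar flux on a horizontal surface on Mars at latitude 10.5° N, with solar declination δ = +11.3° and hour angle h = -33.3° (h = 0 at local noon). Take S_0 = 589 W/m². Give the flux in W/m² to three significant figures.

cos θ_z = sin ϕ sin δ + cos ϕ cos δ cos h = 0.035708 + 0.805881 = 0.841589.
Flux = S_0 · cos θ_z = 589 × 0.841589 = 495.7 W/m².

496 W/m²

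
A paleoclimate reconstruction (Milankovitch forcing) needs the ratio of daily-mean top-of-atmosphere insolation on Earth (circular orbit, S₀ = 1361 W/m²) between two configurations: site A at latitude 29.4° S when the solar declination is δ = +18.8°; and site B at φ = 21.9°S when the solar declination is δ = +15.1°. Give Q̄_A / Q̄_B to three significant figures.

— Configuration A (φ=-29.4°):
cos H₀ = −tan(-29.4°) tan(+18.800°) = 0.1918, H₀ = 1.3778 rad.
Bracket: H₀ sin φ sin δ + cos φ cos δ sin H₀ = 1.3778×-0.49090×0.32227 + 0.87121×0.94665×0.98143 = -0.217971 + 0.809416 = 0.591445.
Q̄ = (S₀/π) × [bracket] = (1361/π) × 0.591445 = 256.23 W/m².
— Configuration B (φ=-21.9°):
cos H₀ = −tan(-21.9°) tan(+15.100°) = 0.1085, H₀ = 1.4621 rad.
Bracket: H₀ sin φ sin δ + cos φ cos δ sin H₀ = 1.4621×-0.37299×0.26050 + 0.92784×0.96547×0.99410 = -0.142063 + 0.890516 = 0.748453.
Q̄ = (S₀/π) × [bracket] = (1361/π) × 0.748453 = 324.24 W/m².
Ratio Q̄_A / Q̄_B = 256.23 / 324.24 = 0.7902.

Q̄_A / Q̄_B ≈ 0.790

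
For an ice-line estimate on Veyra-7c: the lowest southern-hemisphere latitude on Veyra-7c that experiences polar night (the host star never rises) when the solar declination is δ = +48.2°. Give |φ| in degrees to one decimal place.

Polar night requires cos H₀ = −tan φ tan δ ≥ 1, i.e. tan φ tan δ ≤ −1.
The boundary is |tan φ| · |tan δ| = 1, so |φ| = 90° − |δ| = 90° − 48.2° = 41.8° in the southern hemisphere.

|φ| = 41.8°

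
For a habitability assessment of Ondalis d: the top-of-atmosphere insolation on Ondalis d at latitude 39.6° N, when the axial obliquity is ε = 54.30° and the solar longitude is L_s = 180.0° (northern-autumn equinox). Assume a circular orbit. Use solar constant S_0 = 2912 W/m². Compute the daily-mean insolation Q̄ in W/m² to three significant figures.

Q̄ ≈ 714 W/m²

Solar declination: sin δ = sin ε · sin L_s = sin 54.30° × sin 180.0° = 0.00000, so δ = +0.000°.
cos h₀ = −tan(+39.6°) tan(+0.000°) = -0.0000, h₀ = 1.5708 rad.
Bracket: h₀ sin ϕ sin δ + cos ϕ cos δ sin h₀ = 1.5708×0.63742×0.00000 + 0.77051×1.00000×1.00000 = 0.000000 + 0.770510 = 0.770510.
Q̄ = (S_0/π) × [bracket] = (2912/π) × 0.770510 = 714.2 W/m².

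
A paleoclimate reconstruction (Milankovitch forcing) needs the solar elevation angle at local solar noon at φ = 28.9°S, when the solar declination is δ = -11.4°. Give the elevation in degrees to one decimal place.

72.5°

At local noon the hour angle is zero, so the zenith angle equals |φ − δ| = |-28.9° − (-11.400°)| = 17.500°.
Elevation = 90° − 17.500° = 72.5°.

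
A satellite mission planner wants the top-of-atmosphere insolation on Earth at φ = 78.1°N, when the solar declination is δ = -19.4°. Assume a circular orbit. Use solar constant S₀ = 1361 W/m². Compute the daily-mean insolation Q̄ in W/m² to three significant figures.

cos H₀ = −tan(+78.1°) tan(-19.400°) = 1.6711 ≥ 1 ⇒ polar night, H₀ = 0 and Q̄ = 0.

Q̄ ≈ 0.00 W/m²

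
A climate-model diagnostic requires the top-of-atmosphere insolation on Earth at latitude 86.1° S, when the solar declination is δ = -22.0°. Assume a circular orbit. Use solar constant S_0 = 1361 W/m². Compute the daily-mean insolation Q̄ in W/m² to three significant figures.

cos h₀ = −tan(-86.1°) tan(-22.000°) = -5.9265 ≤ −1 ⇒ polar day, h₀ = π.
Bracket: h₀ sin ϕ sin δ + cos ϕ cos δ sin h₀ = 3.1416×-0.99768×-0.37461 + 0.06802×0.92718×0.00000 = 1.174144 + 0.000000 = 1.174144.
Q̄ = (S_0/π) × [bracket] = (1361/π) × 1.174144 = 508.7 W/m².

Q̄ ≈ 509 W/m²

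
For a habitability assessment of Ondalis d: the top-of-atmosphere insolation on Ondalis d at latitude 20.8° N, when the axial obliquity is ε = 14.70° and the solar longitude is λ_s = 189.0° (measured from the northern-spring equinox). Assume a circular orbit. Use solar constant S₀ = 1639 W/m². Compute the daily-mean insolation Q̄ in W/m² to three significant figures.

Q̄ ≈ 476 W/m²

Solar declination: sin δ = sin ε · sin λ_s = sin 14.70° × sin 189.0° = -0.03970, so δ = -2.275°.
cos H₀ = −tan(+20.8°) tan(-2.275°) = 0.0151, H₀ = 1.5557 rad.
Bracket: H₀ sin φ sin δ + cos φ cos δ sin H₀ = 1.5557×0.35511×-0.03970 + 0.93483×0.99921×0.99989 = -0.021932 + 0.933989 = 0.912057.
Q̄ = (S₀/π) × [bracket] = (1639/π) × 0.912057 = 475.8 W/m².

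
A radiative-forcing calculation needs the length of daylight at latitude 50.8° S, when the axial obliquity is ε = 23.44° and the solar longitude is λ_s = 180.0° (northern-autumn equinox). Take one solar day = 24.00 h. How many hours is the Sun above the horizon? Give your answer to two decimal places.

Solar declination: sin δ = sin ε · sin λ_s = sin 23.44° × sin 180.0° = 0.00000, so δ = +0.000°.
cos H₀ = −tan φ · tan δ = −tan(-50.8°) × tan(+0.000°) = 0.0000, so H₀ = 1.5708 rad = 90.00°.
Daylight = 2H₀/(2π) × 24.00 h = (1.5708/π) × 24.00 = 12.00 h.

12.00 h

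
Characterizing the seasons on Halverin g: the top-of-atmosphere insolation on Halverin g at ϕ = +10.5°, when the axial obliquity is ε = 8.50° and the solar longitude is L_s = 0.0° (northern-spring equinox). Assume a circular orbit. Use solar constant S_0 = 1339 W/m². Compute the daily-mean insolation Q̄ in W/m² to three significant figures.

Solar declination: sin δ = sin ε · sin L_s = sin 8.50° × sin 0.0° = 0.00000, so δ = +0.000°.
cos h₀ = −tan(+10.5°) tan(+0.000°) = -0.0000, h₀ = 1.5708 rad.
Bracket: h₀ sin ϕ sin δ + cos ϕ cos δ sin h₀ = 1.5708×0.18224×0.00000 + 0.98325×1.00000×1.00000 = 0.000000 + 0.983250 = 0.983250.
Q̄ = (S_0/π) × [bracket] = (1339/π) × 0.983250 = 419.1 W/m².

Q̄ ≈ 419 W/m²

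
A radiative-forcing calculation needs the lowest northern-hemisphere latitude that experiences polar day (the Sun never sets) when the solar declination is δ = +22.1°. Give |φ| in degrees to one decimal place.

|φ| = 67.9°

Polar day requires cos H₀ = −tan φ tan δ ≤ −1, i.e. tan φ tan δ ≥ 1.
The boundary is |tan φ| · |tan δ| = 1, so |φ| = 90° − |δ| = 90° − 22.1° = 67.9° in the northern hemisphere.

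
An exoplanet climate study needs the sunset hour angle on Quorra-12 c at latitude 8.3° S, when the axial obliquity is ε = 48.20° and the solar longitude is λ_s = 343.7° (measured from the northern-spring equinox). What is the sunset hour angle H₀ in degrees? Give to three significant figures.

Solar declination: sin δ = sin ε · sin λ_s = sin 48.20° × sin 343.7° = -0.20923, so δ = -12.077°.
cos H₀ = −tan φ · tan δ = −tan(-8.3°) × tan(-12.077°) = -0.0312, so H₀ = 1.6020 rad = 91.79°.

H₀ = 91.8°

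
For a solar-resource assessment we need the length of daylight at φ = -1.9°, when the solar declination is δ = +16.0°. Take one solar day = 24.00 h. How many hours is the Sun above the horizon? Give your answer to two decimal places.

cos H₀ = −tan φ · tan δ = −tan(-1.9°) × tan(+16.000°) = 0.0095, so H₀ = 1.5613 rad = 89.45°.
Daylight = 2H₀/(2π) × 24.00 h = (1.5613/π) × 24.00 = 11.93 h.

11.93 h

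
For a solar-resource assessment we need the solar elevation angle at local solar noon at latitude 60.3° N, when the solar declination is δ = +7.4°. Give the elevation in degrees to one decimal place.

37.1°

At local noon the hour angle is zero, so the zenith angle equals |φ − δ| = |+60.3° − (+7.400°)| = 52.900°.
Elevation = 90° − 52.900° = 37.1°.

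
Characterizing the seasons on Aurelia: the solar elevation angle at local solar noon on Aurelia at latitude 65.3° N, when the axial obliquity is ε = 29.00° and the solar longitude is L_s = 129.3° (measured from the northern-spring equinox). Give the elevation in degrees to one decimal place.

Solar declination: sin δ = sin ε · sin L_s = sin 29.00° × sin 129.3° = 0.37517, so δ = +22.035°.
At local noon the hour angle is zero, so the zenith angle equals |ϕ − δ| = |+65.3° − (+22.035°)| = 43.265°.
Elevation = 90° − 43.265° = 46.7°.

46.7°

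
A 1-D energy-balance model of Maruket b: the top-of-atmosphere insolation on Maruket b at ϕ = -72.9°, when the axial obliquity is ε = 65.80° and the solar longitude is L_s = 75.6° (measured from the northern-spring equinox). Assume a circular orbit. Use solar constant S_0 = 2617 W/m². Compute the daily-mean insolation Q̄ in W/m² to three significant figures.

Q̄ ≈ 0.00 W/m²

Solar declination: sin δ = sin ε · sin L_s = sin 65.80° × sin 75.6° = 0.88346, so δ = +62.063°.
cos h₀ = −tan(-72.9°) tan(+62.063°) = 6.1297 ≥ 1 ⇒ polar night, h₀ = 0 and Q̄ = 0.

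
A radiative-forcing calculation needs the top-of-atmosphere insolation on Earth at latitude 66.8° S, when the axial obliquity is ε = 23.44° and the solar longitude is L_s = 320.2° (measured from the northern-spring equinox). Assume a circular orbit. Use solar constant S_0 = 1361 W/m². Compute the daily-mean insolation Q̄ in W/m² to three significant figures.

Solar declination: sin δ = sin ε · sin L_s = sin 23.44° × sin 320.2° = -0.25463, so δ = -14.752°.
cos h₀ = −tan(-66.8°) tan(-14.752°) = -0.6143, h₀ = 2.2323 rad.
Bracket: h₀ sin ϕ sin δ + cos ϕ cos δ sin h₀ = 2.2323×-0.91914×-0.25463 + 0.39394×0.96704×0.78904 = 0.522449 + 0.300589 = 0.823038.
Q̄ = (S_0/π) × [bracket] = (1361/π) × 0.823038 = 356.6 W/m².

Q̄ ≈ 357 W/m²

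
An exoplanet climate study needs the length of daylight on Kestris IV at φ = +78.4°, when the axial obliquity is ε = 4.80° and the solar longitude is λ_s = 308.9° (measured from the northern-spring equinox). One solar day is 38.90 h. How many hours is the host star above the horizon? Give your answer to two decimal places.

Solar declination: sin δ = sin ε · sin λ_s = sin 4.80° × sin 308.9° = -0.06512, so δ = -3.734°.
cos H₀ = −tan φ · tan δ = −tan(+78.4°) × tan(-3.734°) = 0.3179, so H₀ = 1.2473 rad = 71.46°.
Daylight = 2H₀/(2π) × 38.90 h = (1.2473/π) × 38.90 = 15.44 h.

15.44 h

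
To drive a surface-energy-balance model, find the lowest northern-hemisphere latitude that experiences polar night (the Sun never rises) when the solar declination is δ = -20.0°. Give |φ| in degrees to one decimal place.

|φ| = 70.0°

Polar night requires cos H₀ = −tan φ tan δ ≥ 1, i.e. tan φ tan δ ≤ −1.
The boundary is |tan φ| · |tan δ| = 1, so |φ| = 90° − |δ| = 90° − 20.0° = 70.0° in the northern hemisphere.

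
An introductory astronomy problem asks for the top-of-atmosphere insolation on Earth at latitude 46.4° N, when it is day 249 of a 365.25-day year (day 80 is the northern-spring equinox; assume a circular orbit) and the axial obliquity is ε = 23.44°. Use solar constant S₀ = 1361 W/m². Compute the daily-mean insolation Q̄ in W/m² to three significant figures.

Q̄ ≈ 344 W/m²

Solar longitude: λ_s = 360° × (249 − 80)/365.25 = 166.571°.
sin δ = sin 23.44° × sin 166.571° = 0.09238, so δ = +5.301°.
cos H₀ = −tan(+46.4°) tan(+5.301°) = -0.0974, H₀ = 1.6684 rad.
Bracket: H₀ sin φ sin δ + cos φ cos δ sin H₀ = 1.6684×0.72417×0.09238 + 0.68962×0.99572×0.99524 = 0.111614 + 0.683400 = 0.795014.
Q̄ = (S₀/π) × [bracket] = (1361/π) × 0.795014 = 344.4 W/m².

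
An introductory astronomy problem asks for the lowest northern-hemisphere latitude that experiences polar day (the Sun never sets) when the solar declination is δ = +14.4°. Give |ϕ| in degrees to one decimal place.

|ϕ| = 75.6°

Polar day requires cos h₀ = −tan ϕ tan δ ≤ −1, i.e. tan ϕ tan δ ≥ 1.
The boundary is |tan ϕ| · |tan δ| = 1, so |ϕ| = 90° − |δ| = 90° − 14.4° = 75.6° in the northern hemisphere.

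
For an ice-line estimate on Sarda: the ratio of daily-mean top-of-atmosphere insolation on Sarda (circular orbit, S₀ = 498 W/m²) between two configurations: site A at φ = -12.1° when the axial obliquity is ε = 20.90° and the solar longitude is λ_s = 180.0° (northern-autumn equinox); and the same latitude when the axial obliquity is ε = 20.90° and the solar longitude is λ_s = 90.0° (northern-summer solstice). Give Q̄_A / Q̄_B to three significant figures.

Q̄_A / Q̄_B ≈ 1.22

— Configuration A (φ=-12.1°):
Solar declination: sin δ = sin ε · sin λ_s = sin 20.90° × sin 180.0° = 0.00000, so δ = +0.000°.
cos H₀ = −tan(-12.1°) tan(+0.000°) = 0.0000, H₀ = 1.5708 rad.
Bracket: H₀ sin φ sin δ + cos φ cos δ sin H₀ = 1.5708×-0.20962×0.00000 + 0.97778×1.00000×1.00000 = -0.000000 + 0.977780 = 0.977780.
Q̄ = (S₀/π) × [bracket] = (498/π) × 0.977780 = 155.00 W/m².
— Configuration B (φ=-12.1°):
Solar declination: sin δ = sin ε · sin λ_s = sin 20.90° × sin 90.0° = 0.35674, so δ = +20.900°.
cos H₀ = −tan(-12.1°) tan(+20.900°) = 0.0819, H₀ = 1.4888 rad.
Bracket: H₀ sin φ sin δ + cos φ cos δ sin H₀ = 1.4888×-0.20962×0.35674 + 0.97778×0.93420×0.99664 = -0.111332 + 0.910373 = 0.799041.
Q̄ = (S₀/π) × [bracket] = (498/π) × 0.799041 = 126.66 W/m².
Ratio Q̄_A / Q̄_B = 155.00 / 126.66 = 1.224.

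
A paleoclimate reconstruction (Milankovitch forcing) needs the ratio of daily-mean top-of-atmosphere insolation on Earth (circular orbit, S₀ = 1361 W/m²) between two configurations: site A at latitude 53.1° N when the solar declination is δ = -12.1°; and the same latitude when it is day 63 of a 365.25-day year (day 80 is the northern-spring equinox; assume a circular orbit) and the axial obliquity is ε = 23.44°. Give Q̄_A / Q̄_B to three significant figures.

— Configuration A (φ=+53.1°):
cos H₀ = −tan(+53.1°) tan(-12.100°) = 0.2855, H₀ = 1.2812 rad.
Bracket: H₀ sin φ sin δ + cos φ cos δ sin H₀ = 1.2812×0.79968×-0.20962 + 0.60042×0.97778×0.95837 = -0.214766 + 0.562639 = 0.347873.
Q̄ = (S₀/π) × [bracket] = (1361/π) × 0.347873 = 150.71 W/m².
— Configuration B (φ=+53.1°):
Solar longitude: λ_s = 360° × (63 − 80)/365.25 = -16.756°, i.e. -16.756° + 360° = 343.244°.
sin δ = sin 23.44° × sin 343.244° = -0.11468, so δ = -6.585°.
cos H₀ = −tan(+53.1°) tan(-6.585°) = 0.1538, H₀ = 1.4164 rad.
Bracket: H₀ sin φ sin δ + cos φ cos δ sin H₀ = 1.4164×0.79968×-0.11468 + 0.60042×0.99340×0.98811 = -0.129894 + 0.589365 = 0.459471.
Q̄ = (S₀/π) × [bracket] = (1361/π) × 0.459471 = 199.05 W/m².
Ratio Q̄_A / Q̄_B = 150.71 / 199.05 = 0.7571.

Q̄_A / Q̄_B ≈ 0.757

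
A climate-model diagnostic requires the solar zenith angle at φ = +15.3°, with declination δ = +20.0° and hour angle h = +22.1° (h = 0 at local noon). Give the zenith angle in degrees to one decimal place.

θ_z = 21.6°

cos θ_z = sin φ sin δ + cos φ cos δ cos h = 0.090250 + 0.839794 = 0.930044.
θ_z = arccos(0.930044) = 21.6°.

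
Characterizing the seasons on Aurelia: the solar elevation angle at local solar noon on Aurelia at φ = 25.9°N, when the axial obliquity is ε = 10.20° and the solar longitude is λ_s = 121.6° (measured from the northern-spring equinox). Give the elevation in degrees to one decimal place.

72.8°

Solar declination: sin δ = sin ε · sin λ_s = sin 10.20° × sin 121.6° = 0.15083, so δ = +8.675°.
At local noon the hour angle is zero, so the zenith angle equals |φ − δ| = |+25.9° − (+8.675°)| = 17.225°.
Elevation = 90° − 17.225° = 72.8°.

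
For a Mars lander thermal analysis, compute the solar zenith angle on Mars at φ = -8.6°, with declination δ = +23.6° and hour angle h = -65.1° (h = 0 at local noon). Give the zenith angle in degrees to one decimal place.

cos θ_z = sin φ sin δ + cos φ cos δ cos h = -0.059866 + 0.381483 = 0.321617.
θ_z = arccos(0.321617) = 71.2°.

θ_z = 71.2°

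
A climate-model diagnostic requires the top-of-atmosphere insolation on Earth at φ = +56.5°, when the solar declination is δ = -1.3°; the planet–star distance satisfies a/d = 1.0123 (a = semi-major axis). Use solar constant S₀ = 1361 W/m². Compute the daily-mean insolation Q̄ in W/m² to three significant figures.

cos H₀ = −tan(+56.5°) tan(-1.300°) = 0.0343, H₀ = 1.5365 rad.
Bracket: H₀ sin φ sin δ + cos φ cos δ sin H₀ = 1.5365×0.83389×-0.02269 + 0.55194×0.99974×0.99941 = -0.029072 + 0.551471 = 0.522399.
Inverse-square distance factor (a/d)² = 1.0123² = 1.024751.
Q̄ = (S₀/π) × 1.024751 × [bracket] = (1361/π) × 1.024751 × 0.522399 = 231.9 W/m².

Q̄ ≈ 232 W/m²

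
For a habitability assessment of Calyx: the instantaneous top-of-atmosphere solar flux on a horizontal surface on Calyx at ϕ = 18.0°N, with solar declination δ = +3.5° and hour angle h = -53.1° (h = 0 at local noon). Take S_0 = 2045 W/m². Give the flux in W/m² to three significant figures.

1.20e+03 W/m²

cos θ_z = sin ϕ sin δ + cos ϕ cos δ cos h = 0.018865 + 0.569968 = 0.588833.
Flux = S_0 · cos θ_z = 2045 × 0.588833 = 1204 W/m².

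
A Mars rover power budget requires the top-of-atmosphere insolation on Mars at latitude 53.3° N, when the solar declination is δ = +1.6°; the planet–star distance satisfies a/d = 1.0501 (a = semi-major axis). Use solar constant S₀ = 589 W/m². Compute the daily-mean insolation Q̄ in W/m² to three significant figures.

Q̄ ≈ 131 W/m²

cos H₀ = −tan(+53.3°) tan(+1.600°) = -0.0375, H₀ = 1.6083 rad.
Bracket: H₀ sin φ sin δ + cos φ cos δ sin H₀ = 1.6083×0.80178×0.02792 + 0.59763×0.99961×0.99930 = 0.036003 + 0.596979 = 0.632982.
Inverse-square distance factor (a/d)² = 1.0501² = 1.102710.
Q̄ = (S₀/π) × 1.102710 × [bracket] = (589/π) × 1.102710 × 0.632982 = 130.9 W/m².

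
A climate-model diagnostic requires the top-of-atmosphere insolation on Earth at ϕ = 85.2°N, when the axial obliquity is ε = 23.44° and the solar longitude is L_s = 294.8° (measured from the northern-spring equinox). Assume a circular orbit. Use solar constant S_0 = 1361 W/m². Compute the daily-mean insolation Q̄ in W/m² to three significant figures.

Q̄ ≈ 0.00 W/m²

Solar declination: sin δ = sin ε · sin L_s = sin 23.44° × sin 294.8° = -0.36110, so δ = -21.168°.
cos h₀ = −tan(+85.2°) tan(-21.168°) = 4.6114 ≥ 1 ⇒ polar night, h₀ = 0 and Q̄ = 0.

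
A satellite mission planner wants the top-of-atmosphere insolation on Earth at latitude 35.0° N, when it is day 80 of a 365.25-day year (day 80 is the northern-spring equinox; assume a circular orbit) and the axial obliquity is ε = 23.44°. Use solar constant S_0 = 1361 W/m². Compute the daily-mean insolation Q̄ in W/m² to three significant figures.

Q̄ ≈ 355 W/m²

Solar longitude: L_s = 360° × (80 − 80)/365.25 = 0.000°.
sin δ = sin 23.44° × sin 0.000° = 0.00000, so δ = +0.000°.
cos h₀ = −tan(+35.0°) tan(+0.000°) = -0.0000, h₀ = 1.5708 rad.
Bracket: h₀ sin ϕ sin δ + cos ϕ cos δ sin h₀ = 1.5708×0.57358×0.00000 + 0.81915×1.00000×1.00000 = 0.000000 + 0.819150 = 0.819150.
Q̄ = (S_0/π) × [bracket] = (1361/π) × 0.819150 = 354.9 W/m².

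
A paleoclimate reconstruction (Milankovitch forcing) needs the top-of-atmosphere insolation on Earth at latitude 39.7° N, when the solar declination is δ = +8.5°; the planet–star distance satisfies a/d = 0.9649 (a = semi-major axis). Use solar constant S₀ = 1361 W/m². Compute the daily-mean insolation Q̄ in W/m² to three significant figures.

cos H₀ = −tan(+39.7°) tan(+8.500°) = -0.1241, H₀ = 1.6952 rad.
Bracket: H₀ sin φ sin δ + cos φ cos δ sin H₀ = 1.6952×0.63877×0.14781 + 0.76940×0.98902×0.99227 = 0.160055 + 0.755070 = 0.915125.
Inverse-square distance factor (a/d)² = 0.9649² = 0.931032.
Q̄ = (S₀/π) × 0.931032 × [bracket] = (1361/π) × 0.931032 × 0.915125 = 369.1 W/m².

Q̄ ≈ 369 W/m²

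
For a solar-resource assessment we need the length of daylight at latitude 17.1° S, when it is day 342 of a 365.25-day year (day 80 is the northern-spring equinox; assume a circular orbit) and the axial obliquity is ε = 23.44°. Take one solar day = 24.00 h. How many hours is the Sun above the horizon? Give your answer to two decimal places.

13.00 h

Solar longitude: λ_s = 360° × (342 − 80)/365.25 = 258.234°.
sin δ = sin 23.44° × sin 258.234° = -0.38943, so δ = -22.919°.
cos H₀ = −tan φ · tan δ = −tan(-17.1°) × tan(-22.919°) = -0.1301, so H₀ = 1.7012 rad = 97.47°.
Daylight = 2H₀/(2π) × 24.00 h = (1.7012/π) × 24.00 = 13.00 h.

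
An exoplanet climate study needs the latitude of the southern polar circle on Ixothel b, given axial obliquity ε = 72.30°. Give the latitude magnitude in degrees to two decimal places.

17.70°

The polar circle is the lowest latitude that experiences at least one full rotation of continuous darkness at the northern-summer solstice; it lies at |φ| = 90° − ε = 90° − 72.30° = 17.70°.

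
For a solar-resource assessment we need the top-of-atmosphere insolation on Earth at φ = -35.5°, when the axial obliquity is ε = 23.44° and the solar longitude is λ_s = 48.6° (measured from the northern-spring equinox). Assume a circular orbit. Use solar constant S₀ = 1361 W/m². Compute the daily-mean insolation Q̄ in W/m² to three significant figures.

Q̄ ≈ 227 W/m²

Solar declination: sin δ = sin ε · sin λ_s = sin 23.44° × sin 48.6° = 0.29839, so δ = +17.361°.
cos H₀ = −tan(-35.5°) tan(+17.361°) = 0.2230, H₀ = 1.3459 rad.
Bracket: H₀ sin φ sin δ + cos φ cos δ sin H₀ = 1.3459×-0.58070×0.29839 + 0.81412×0.95445×0.97482 = -0.233211 + 0.757471 = 0.524260.
Q̄ = (S₀/π) × [bracket] = (1361/π) × 0.524260 = 227.1 W/m².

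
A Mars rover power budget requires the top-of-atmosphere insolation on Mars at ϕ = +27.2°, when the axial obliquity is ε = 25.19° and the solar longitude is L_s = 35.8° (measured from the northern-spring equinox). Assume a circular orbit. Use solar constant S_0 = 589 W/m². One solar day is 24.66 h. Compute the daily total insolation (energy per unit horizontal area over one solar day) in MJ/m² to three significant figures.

Solar declination: sin δ = sin ε · sin L_s = sin 25.19° × sin 35.8° = 0.24897, so δ = +14.417°.
cos h₀ = −tan(+27.2°) tan(+14.417°) = -0.1321, h₀ = 1.7033 rad.
Bracket: h₀ sin ϕ sin δ + cos ϕ cos δ sin h₀ = 1.7033×0.45710×0.24897 + 0.88942×0.96851×0.99123 = 0.193843 + 0.853858 = 1.047701.
Q̄ = (S_0/π) × [bracket] = (589/π) × 1.047701 = 196.43 W/m².
Daily total = Q̄ × 24.66 h × 3600 s/h = 196.43 × 24.66 × 3600 / 10⁶ = 17.44 MJ/m².

17.4 MJ/m²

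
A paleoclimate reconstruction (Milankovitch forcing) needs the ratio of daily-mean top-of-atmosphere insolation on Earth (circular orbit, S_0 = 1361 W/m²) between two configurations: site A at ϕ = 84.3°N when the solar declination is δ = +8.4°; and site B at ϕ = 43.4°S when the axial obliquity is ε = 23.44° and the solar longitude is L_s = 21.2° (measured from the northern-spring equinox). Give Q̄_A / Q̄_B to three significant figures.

— Configuration A (ϕ=+84.3°):
cos h₀ = −tan(+84.3°) tan(+8.400°) = -1.4794 ≤ −1 ⇒ polar day, h₀ = π.
Bracket: h₀ sin ϕ sin δ + cos ϕ cos δ sin h₀ = 3.1416×0.99506×0.14608 + 0.09932×0.98927×0.00000 = 0.456658 + 0.000000 = 0.456658.
Q̄ = (S_0/π) × [bracket] = (1361/π) × 0.456658 = 197.83 W/m².
— Configuration B (ϕ=-43.4°):
Solar declination: sin δ = sin ε · sin L_s = sin 23.44° × sin 21.2° = 0.14385, so δ = +8.271°.
cos h₀ = −tan(-43.4°) tan(+8.271°) = 0.1375, h₀ = 1.4329 rad.
Bracket: h₀ sin ϕ sin δ + cos ϕ cos δ sin h₀ = 1.4329×-0.68709×0.14385 + 0.72657×0.98960×0.99051 = -0.141625 + 0.712190 = 0.570565.
Q̄ = (S_0/π) × [bracket] = (1361/π) × 0.570565 = 247.18 W/m².
Ratio Q̄_A / Q̄_B = 197.83 / 247.18 = 0.8003.

Q̄_A / Q̄_B ≈ 0.800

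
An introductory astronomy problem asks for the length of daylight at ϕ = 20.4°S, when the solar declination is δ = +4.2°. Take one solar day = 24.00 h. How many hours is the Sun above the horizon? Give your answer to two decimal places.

11.79 h

cos h₀ = −tan ϕ · tan δ = −tan(-20.4°) × tan(+4.200°) = 0.0273, so h₀ = 1.5435 rad = 88.44°.
Daylight = 2h₀/(2π) × 24.00 h = (1.5435/π) × 24.00 = 11.79 h.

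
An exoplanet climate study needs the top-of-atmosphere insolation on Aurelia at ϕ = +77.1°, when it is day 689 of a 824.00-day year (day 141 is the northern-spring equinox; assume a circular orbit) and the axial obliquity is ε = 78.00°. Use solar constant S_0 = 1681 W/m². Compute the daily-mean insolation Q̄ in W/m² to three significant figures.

Solar longitude: L_s = 360° × (689 − 141)/824.00 = 239.417°.
sin δ = sin 78.00° × sin 239.417° = -0.84208, so δ = -57.361°.
cos h₀ = −tan(+77.1°) tan(-57.361°) = 6.8170 ≥ 1 ⇒ polar night, h₀ = 0 and Q̄ = 0.

Q̄ ≈ 0.00 W/m²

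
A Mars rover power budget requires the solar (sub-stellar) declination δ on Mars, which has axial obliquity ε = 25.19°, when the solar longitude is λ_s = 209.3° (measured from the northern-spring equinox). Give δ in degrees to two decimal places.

δ = -12.02°

sin δ = sin ε · sin λ_s = sin 25.19° × sin 209.3° = -0.208292.
δ = arcsin(-0.208292) = -12.02°.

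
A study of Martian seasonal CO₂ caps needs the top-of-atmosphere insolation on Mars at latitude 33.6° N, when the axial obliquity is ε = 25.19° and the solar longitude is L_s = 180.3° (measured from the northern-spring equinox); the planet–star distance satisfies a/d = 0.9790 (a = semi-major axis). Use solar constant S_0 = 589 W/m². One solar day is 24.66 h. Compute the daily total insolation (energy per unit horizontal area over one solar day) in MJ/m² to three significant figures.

13.3 MJ/m²

Solar declination: sin δ = sin ε · sin L_s = sin 25.19° × sin 180.3° = -0.00223, so δ = -0.128°.
cos h₀ = −tan(+33.6°) tan(-0.128°) = 0.0015, h₀ = 1.5693 rad.
Bracket: h₀ sin ϕ sin δ + cos ϕ cos δ sin h₀ = 1.5693×0.55339×-0.00223 + 0.83292×1.00000×1.00000 = -0.001937 + 0.832920 = 0.830983.
Inverse-square distance factor (a/d)² = 0.9790² = 0.958441.
Q̄ = (S_0/π) × 0.958441 × [bracket] = (589/π) × 0.958441 × 0.830983 = 149.32 W/m².
Daily total = Q̄ × 24.66 h × 3600 s/h = 149.32 × 24.66 × 3600 / 10⁶ = 13.26 MJ/m².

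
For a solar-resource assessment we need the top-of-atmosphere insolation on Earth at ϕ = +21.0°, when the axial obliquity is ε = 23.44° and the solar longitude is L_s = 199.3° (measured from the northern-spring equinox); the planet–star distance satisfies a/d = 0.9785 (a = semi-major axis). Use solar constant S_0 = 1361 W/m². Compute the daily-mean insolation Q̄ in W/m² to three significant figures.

Q̄ ≈ 354 W/m²

Solar declination: sin δ = sin ε · sin L_s = sin 23.44° × sin 199.3° = -0.13147, so δ = -7.555°.
cos h₀ = −tan(+21.0°) tan(-7.555°) = 0.0509, h₀ = 1.5199 rad.
Bracket: h₀ sin ϕ sin δ + cos ϕ cos δ sin h₀ = 1.5199×0.35837×-0.13147 + 0.93358×0.99132×0.99870 = -0.071610 + 0.924273 = 0.852663.
Inverse-square distance factor (a/d)² = 0.9785² = 0.957462.
Q̄ = (S_0/π) × 0.957462 × [bracket] = (1361/π) × 0.957462 × 0.852663 = 353.7 W/m².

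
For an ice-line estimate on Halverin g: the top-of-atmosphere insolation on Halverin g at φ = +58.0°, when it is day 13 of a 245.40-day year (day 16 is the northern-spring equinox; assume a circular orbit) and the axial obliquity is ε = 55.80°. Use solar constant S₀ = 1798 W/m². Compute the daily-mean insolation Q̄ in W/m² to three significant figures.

Q̄ ≈ 256 W/m²

Solar longitude: λ_s = 360° × (13 − 16)/245.40 = -4.401°, i.e. -4.401° + 360° = 355.599°.
sin δ = sin 55.80° × sin 355.599° = -0.06347, so δ = -3.639°.
cos H₀ = −tan(+58.0°) tan(-3.639°) = 0.1018, H₀ = 1.4688 rad.
Bracket: H₀ sin φ sin δ + cos φ cos δ sin H₀ = 1.4688×0.84805×-0.06347 + 0.52992×0.99798×0.99481 = -0.079059 + 0.526105 = 0.447046.
Q̄ = (S₀/π) × [bracket] = (1798/π) × 0.447046 = 255.9 W/m².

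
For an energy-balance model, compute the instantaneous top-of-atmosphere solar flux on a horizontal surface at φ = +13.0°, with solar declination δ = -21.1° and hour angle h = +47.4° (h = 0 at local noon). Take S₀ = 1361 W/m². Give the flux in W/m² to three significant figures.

cos θ_z = sin φ sin δ + cos φ cos δ cos h = -0.080982 + 0.615309 = 0.534327.
Flux = S₀ · cos θ_z = 1361 × 0.534327 = 727.2 W/m².

727 W/m²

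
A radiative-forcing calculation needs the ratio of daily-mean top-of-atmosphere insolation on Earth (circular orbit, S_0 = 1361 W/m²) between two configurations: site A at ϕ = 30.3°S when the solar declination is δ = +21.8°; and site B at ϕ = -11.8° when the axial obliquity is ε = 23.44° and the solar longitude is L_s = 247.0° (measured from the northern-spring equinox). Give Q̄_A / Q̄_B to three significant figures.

Q̄_A / Q̄_B ≈ 0.513

— Configuration A (ϕ=-30.3°):
cos h₀ = −tan(-30.3°) tan(+21.800°) = 0.2337, h₀ = 1.3349 rad.
Bracket: h₀ sin ϕ sin δ + cos ϕ cos δ sin h₀ = 1.3349×-0.50453×0.37137 + 0.86340×0.92849×0.97230 = -0.250117 + 0.779452 = 0.529335.
Q̄ = (S_0/π) × [bracket] = (1361/π) × 0.529335 = 229.32 W/m².
— Configuration B (ϕ=-11.8°):
Solar declination: sin δ = sin ε · sin L_s = sin 23.44° × sin 247.0° = -0.36617, so δ = -21.479°.
cos h₀ = −tan(-11.8°) tan(-21.479°) = -0.0822, h₀ = 1.6531 rad.
Bracket: h₀ sin ϕ sin δ + cos ϕ cos δ sin h₀ = 1.6531×-0.20450×-0.36617 + 0.97887×0.93055×0.99662 = 0.123787 + 0.907809 = 1.031596.
Q̄ = (S_0/π) × [bracket] = (1361/π) × 1.031596 = 446.91 W/m².
Ratio Q̄_A / Q̄_B = 229.32 / 446.91 = 0.5131.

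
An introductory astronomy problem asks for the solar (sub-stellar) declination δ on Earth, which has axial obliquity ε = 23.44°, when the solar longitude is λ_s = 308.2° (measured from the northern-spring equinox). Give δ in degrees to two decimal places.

sin δ = sin ε · sin λ_s = sin 23.44° × sin 308.2° = -0.312605.
δ = arcsin(-0.312605) = -18.22°.

δ = -18.22°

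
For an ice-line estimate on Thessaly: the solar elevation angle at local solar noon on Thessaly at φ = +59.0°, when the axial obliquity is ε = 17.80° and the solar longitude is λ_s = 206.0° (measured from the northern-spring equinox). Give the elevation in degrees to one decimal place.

23.3°

Solar declination: sin δ = sin ε · sin λ_s = sin 17.80° × sin 206.0° = -0.13401, so δ = -7.701°.
At local noon the hour angle is zero, so the zenith angle equals |φ − δ| = |+59.0° − (-7.701°)| = 66.701°.
Elevation = 90° − 66.701° = 23.3°.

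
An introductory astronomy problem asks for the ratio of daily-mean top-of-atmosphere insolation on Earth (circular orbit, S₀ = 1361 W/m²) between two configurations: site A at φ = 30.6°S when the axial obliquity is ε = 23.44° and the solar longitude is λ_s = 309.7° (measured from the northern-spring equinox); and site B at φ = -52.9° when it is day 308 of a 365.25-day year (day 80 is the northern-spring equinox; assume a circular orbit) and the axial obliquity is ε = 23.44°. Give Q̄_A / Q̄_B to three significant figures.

Q̄_A / Q̄_B ≈ 1.11

— Configuration A (φ=-30.6°):
Solar declination: sin δ = sin ε · sin λ_s = sin 23.44° × sin 309.7° = -0.30606, so δ = -17.822°.
cos H₀ = −tan(-30.6°) tan(-17.822°) = -0.1901, H₀ = 1.7621 rad.
Bracket: H₀ sin φ sin δ + cos φ cos δ sin H₀ = 1.7621×-0.50904×-0.30606 + 0.86074×0.95201×0.98176 = 0.274530 + 0.804487 = 1.079017.
Q̄ = (S₀/π) × [bracket] = (1361/π) × 1.079017 = 467.45 W/m².
— Configuration B (φ=-52.9°):
Solar longitude: λ_s = 360° × (308 − 80)/365.25 = 224.723°.
sin δ = sin 23.44° × sin 224.723° = -0.27991, so δ = -16.255°.
cos H₀ = −tan(-52.9°) tan(-16.255°) = -0.3855, H₀ = 1.9666 rad.
Bracket: H₀ sin φ sin δ + cos φ cos δ sin H₀ = 1.9666×-0.79758×-0.27991 + 0.60321×0.96002×0.92270 = 0.439045 + 0.534330 = 0.973375.
Q̄ = (S₀/π) × [bracket] = (1361/π) × 0.973375 = 421.69 W/m².
Ratio Q̄_A / Q̄_B = 467.45 / 421.69 = 1.109.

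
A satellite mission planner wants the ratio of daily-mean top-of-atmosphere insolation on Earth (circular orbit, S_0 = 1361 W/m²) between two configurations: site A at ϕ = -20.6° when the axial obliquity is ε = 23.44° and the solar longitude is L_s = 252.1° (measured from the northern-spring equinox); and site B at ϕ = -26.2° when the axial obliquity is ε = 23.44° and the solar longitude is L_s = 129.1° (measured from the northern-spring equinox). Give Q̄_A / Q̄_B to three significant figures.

— Configuration A (ϕ=-20.6°):
Solar declination: sin δ = sin ε · sin L_s = sin 23.44° × sin 252.1° = -0.37853, so δ = -22.243°.
cos h₀ = −tan(-20.6°) tan(-22.243°) = -0.1537, h₀ = 1.7251 rad.
Bracket: h₀ sin ϕ sin δ + cos ϕ cos δ sin h₀ = 1.7251×-0.35184×-0.37853 + 0.93606×0.92559×0.98811 = 0.229752 + 0.856106 = 1.085858.
Q̄ = (S_0/π) × [bracket] = (1361/π) × 1.085858 = 470.42 W/m².
— Configuration B (ϕ=-26.2°):
Solar declination: sin δ = sin ε · sin L_s = sin 23.44° × sin 129.1° = 0.30870, so δ = +17.981°.
cos h₀ = −tan(-26.2°) tan(+17.981°) = 0.1597, h₀ = 1.4104 rad.
Bracket: h₀ sin ϕ sin δ + cos ϕ cos δ sin h₀ = 1.4104×-0.44151×0.30870 + 0.89726×0.95116×0.98717 = -0.192229 + 0.842488 = 0.650259.
Q̄ = (S_0/π) × [bracket] = (1361/π) × 0.650259 = 281.71 W/m².
Ratio Q̄_A / Q̄_B = 470.42 / 281.71 = 1.670.

Q̄_A / Q̄_B ≈ 1.67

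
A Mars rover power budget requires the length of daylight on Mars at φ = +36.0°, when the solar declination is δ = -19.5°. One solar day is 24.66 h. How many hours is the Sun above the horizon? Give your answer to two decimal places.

cos H₀ = −tan φ · tan δ = −tan(+36.0°) × tan(-19.500°) = 0.2573, so H₀ = 1.3106 rad = 75.09°.
Daylight = 2H₀/(2π) × 24.66 h = (1.3106/π) × 24.66 = 10.29 h.

10.29 h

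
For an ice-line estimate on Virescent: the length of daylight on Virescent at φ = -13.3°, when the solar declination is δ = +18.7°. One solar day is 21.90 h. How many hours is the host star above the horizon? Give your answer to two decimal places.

cos H₀ = −tan φ · tan δ = −tan(-13.3°) × tan(+18.700°) = 0.0800, so H₀ = 1.4907 rad = 85.41°.
Daylight = 2H₀/(2π) × 21.90 h = (1.4907/π) × 21.90 = 10.39 h.

10.39 h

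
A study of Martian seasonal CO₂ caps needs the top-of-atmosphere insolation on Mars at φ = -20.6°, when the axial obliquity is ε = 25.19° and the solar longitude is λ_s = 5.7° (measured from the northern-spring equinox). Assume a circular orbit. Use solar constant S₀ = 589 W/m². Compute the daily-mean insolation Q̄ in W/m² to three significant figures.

Solar declination: sin δ = sin ε · sin λ_s = sin 25.19° × sin 5.7° = 0.04227, so δ = +2.423°.
cos H₀ = −tan(-20.6°) tan(+2.423°) = 0.0159, H₀ = 1.5549 rad.
Bracket: H₀ sin φ sin δ + cos φ cos δ sin H₀ = 1.5549×-0.35184×0.04227 + 0.93606×0.99911×0.99987 = -0.023125 + 0.935105 = 0.911980.
Q̄ = (S₀/π) × [bracket] = (589/π) × 0.911980 = 171.0 W/m².

Q̄ ≈ 171 W/m²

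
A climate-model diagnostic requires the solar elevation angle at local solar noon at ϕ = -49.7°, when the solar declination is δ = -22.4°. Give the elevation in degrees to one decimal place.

62.7°

At local noon the hour angle is zero, so the zenith angle equals |ϕ − δ| = |-49.7° − (-22.400°)| = 27.300°.
Elevation = 90° − 27.300° = 62.7°.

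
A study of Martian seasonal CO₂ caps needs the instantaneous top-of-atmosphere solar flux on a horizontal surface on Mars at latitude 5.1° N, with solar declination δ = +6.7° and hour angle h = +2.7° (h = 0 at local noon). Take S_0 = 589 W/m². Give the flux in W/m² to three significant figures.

588 W/m²

cos θ_z = sin ϕ sin δ + cos ϕ cos δ cos h = 0.010371 + 0.988141 = 0.998512.
Flux = S_0 · cos θ_z = 589 × 0.998512 = 588.1 W/m².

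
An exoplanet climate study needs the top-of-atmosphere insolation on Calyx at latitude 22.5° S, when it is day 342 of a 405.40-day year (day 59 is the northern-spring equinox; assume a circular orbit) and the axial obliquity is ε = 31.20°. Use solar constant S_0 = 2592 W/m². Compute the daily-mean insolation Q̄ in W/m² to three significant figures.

Q̄ ≈ 926 W/m²

Solar longitude: L_s = 360° × (342 − 59)/405.40 = 251.307°.
sin δ = sin 31.20° × sin 251.307° = -0.49070, so δ = -29.387°.
cos h₀ = −tan(-22.5°) tan(-29.387°) = -0.2333, h₀ = 1.8062 rad.
Bracket: h₀ sin ϕ sin δ + cos ϕ cos δ sin h₀ = 1.8062×-0.38268×-0.49070 + 0.92388×0.87133×0.97241 = 0.339170 + 0.782794 = 1.121964.
Q̄ = (S_0/π) × [bracket] = (2592/π) × 1.121964 = 925.7 W/m².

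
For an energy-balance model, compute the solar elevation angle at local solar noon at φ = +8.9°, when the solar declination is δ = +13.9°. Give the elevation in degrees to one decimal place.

At local noon the hour angle is zero, so the zenith angle equals |φ − δ| = |+8.9° − (+13.900°)| = 5.000°.
Elevation = 90° − 5.000° = 85.0°.

85.0°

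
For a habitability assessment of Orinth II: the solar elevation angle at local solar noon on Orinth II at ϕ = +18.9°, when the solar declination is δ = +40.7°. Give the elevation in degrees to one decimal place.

At local noon the hour angle is zero, so the zenith angle equals |ϕ − δ| = |+18.9° − (+40.700°)| = 21.800°.
Elevation = 90° − 21.800° = 68.2°.

68.2°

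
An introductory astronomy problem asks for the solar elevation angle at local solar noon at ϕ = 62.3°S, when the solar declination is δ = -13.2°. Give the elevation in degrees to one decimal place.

At local noon the hour angle is zero, so the zenith angle equals |ϕ − δ| = |-62.3° − (-13.200°)| = 49.100°.
Elevation = 90° − 49.100° = 40.9°.

40.9°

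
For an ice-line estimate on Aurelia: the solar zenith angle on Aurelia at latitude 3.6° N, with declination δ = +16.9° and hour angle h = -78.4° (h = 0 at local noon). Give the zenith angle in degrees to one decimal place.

cos θ_z = sin φ sin δ + cos φ cos δ cos h = 0.018253 + 0.192014 = 0.210267.
θ_z = arccos(0.210267) = 77.9°.

θ_z = 77.9°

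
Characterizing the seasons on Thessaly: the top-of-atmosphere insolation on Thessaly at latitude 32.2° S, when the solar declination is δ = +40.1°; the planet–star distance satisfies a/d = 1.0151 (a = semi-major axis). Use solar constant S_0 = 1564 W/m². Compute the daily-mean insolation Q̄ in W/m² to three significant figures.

cos h₀ = −tan(-32.2°) tan(+40.100°) = 0.5303, h₀ = 1.0119 rad.
Bracket: h₀ sin ϕ sin δ + cos ϕ cos δ sin h₀ = 1.0119×-0.53288×0.64412 + 0.84619×0.76492×0.84782 = -0.347323 + 0.548766 = 0.201443.
Inverse-square distance factor (a/d)² = 1.0151² = 1.030428.
Q̄ = (S_0/π) × 1.030428 × [bracket] = (1564/π) × 1.030428 × 0.201443 = 103.3 W/m².

Q̄ ≈ 103 W/m²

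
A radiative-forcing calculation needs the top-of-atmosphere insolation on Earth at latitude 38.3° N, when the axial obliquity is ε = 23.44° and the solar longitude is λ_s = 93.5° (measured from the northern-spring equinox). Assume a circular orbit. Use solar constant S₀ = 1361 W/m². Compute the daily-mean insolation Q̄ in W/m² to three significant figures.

Q̄ ≈ 498 W/m²

Solar declination: sin δ = sin ε · sin λ_s = sin 23.44° × sin 93.5° = 0.39705, so δ = +23.394°.
cos H₀ = −tan(+38.3°) tan(+23.394°) = -0.3417, H₀ = 1.9195 rad.
Bracket: H₀ sin φ sin δ + cos φ cos δ sin H₀ = 1.9195×0.61978×0.39705 + 0.78478×0.91780×0.93983 = 0.472358 + 0.676932 = 1.149290.
Q̄ = (S₀/π) × [bracket] = (1361/π) × 1.149290 = 497.9 W/m².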